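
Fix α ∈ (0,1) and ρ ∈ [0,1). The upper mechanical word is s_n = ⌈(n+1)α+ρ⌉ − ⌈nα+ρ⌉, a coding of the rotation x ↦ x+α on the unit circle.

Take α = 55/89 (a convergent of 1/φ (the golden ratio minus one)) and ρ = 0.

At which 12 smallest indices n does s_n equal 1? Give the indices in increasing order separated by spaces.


0 1 3 4 6 8 9 11 12 14 16 17

n=0: ⌈55/89⌉−⌈0/89⌉ = 1−0 = 1  ← one
n=1: ⌈110/89⌉−⌈55/89⌉ = 2−1 = 1  ← one
n=2: ⌈165/89⌉−⌈110/89⌉ = 2−2 = 0
n=3: ⌈220/89⌉−⌈165/89⌉ = 3−2 = 1  ← one
n=4: ⌈275/89⌉−⌈220/89⌉ = 4−3 = 1  ← one
n=5: ⌈330/89⌉−⌈275/89⌉ = 4−4 = 0
n=6: ⌈385/89⌉−⌈330/89⌉ = 5−4 = 1  ← one
n=7: ⌈440/89⌉−⌈385/89⌉ = 5−5 = 0
n=8: ⌈495/89⌉−⌈440/89⌉ = 6−5 = 1  ← one
n=9: ⌈550/89⌉−⌈495/89⌉ = 7−6 = 1  ← one
n=10: ⌈605/89⌉−⌈550/89⌉ = 7−7 = 0
n=11: ⌈660/89⌉−⌈605/89⌉ = 8−7 = 1  ← one
n=12: ⌈715/89⌉−⌈660/89⌉ = 9−8 = 1  ← one
n=13: ⌈770/89⌉−⌈715/89⌉ = 9−9 = 0
n=14: ⌈825/89⌉−⌈770/89⌉ = 10−9 = 1  ← one
n=15: ⌈880/89⌉−⌈825/89⌉ = 10−10 = 0
n=16: ⌈935/89⌉−⌈880/89⌉ = 11−10 = 1  ← one
n=17: ⌈990/89⌉−⌈935/89⌉ = 12−11 = 1  ← one
positions of the first 12 ones: 0 1 3 4 6 8 9 11 12 14 16 17


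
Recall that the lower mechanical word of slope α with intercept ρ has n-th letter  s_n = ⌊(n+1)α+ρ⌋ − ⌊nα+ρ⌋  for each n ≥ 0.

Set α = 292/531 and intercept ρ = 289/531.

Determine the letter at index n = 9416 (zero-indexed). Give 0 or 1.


1

(n+1)α + ρ = (9417·292 + 289) / 531 = 2750053/531
nα + ρ     = (9416·292 + 289) / 531 = 2749761/531
⌊2750053/531⌋ = 5179,  ⌊2749761/531⌋ = 5178
s_{9416} = 5179 − 5178 = 1


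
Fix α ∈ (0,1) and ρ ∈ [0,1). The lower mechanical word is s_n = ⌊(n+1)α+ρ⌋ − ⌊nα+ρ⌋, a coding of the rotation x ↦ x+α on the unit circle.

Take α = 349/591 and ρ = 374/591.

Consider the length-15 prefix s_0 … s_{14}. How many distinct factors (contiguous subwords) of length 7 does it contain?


t_n = ⌊(n·349+374)/591⌋ for n = 0 … 15:
  n=0…9: ⌊374/591⌋=0 ⌊723/591⌋=1 ⌊1072/591⌋=1 ⌊1421/591⌋=2 ⌊1770/591⌋=2 ⌊2119/591⌋=3 ⌊2468/591⌋=4 ⌊2817/591⌋=4 ⌊3166/591⌋=5 ⌊3515/591⌋=5
  n=10…15: ⌊3864/591⌋=6 ⌊4213/591⌋=7 ⌊4562/591⌋=7 ⌊4911/591⌋=8 ⌊5260/591⌋=8 ⌊5609/591⌋=9
s_n = t_(n+1) − t_n for n = 0 … 14 gives
prefix = 101011010110101
slide a length-7 window over [0..6] … [8..14] (9 windows); first occurrence of each distinct factor:
  [  0..  6] 1010110
  [  1..  7] 0101101
  [  2..  8] 1011010
  [  3..  9] 0110101
  [  4.. 10] 1101011
  (the other 4 windows repeat one of these)
distinct factors: {0101101, 0110101, 1010110, 1011010, 1101011}
count = 5  (Sturmian bound for length 7 is 8)

5


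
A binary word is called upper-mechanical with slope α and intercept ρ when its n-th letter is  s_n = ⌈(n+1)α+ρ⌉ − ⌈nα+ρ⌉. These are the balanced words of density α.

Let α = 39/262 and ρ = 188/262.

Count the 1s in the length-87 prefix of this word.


#1s = Σ_{n=0}^{86} s_n = Σ_{n=0}^{86} (⌈(n+1)α+ρ⌉ − ⌈nα+ρ⌉)
the sum telescopes: every ⌈nα+ρ⌉ with 0 < n < 87 appears once with + and once with −, leaving ⌈87α+ρ⌉ − ⌈0·α+ρ⌉
87α + ρ = (87·39 + 188) / 262 = 3581/262
ρ = 188/262
⌈3581/262⌉ = 14,  ⌈188/262⌉ = 1
#1s = 14 − 1 = 13

13


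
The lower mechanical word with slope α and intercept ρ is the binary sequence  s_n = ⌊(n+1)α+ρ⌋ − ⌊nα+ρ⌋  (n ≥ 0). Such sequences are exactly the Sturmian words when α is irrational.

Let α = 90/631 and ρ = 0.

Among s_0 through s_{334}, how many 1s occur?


#1s = Σ_{n=0}^{334} s_n = Σ_{n=0}^{334} (⌊(n+1)α+ρ⌋ − ⌊nα+ρ⌋)
the sum telescopes: every ⌊nα+ρ⌋ with 0 < n < 335 appears once with + and once with −, leaving ⌊335α+ρ⌋ − ⌊0·α+ρ⌋
335α + ρ = (335·90) / 631 = 30150/631
ρ = 0/631
⌊30150/631⌋ = 47,  ⌊0/631⌋ = 0
#1s = 47 − 0 = 47

47


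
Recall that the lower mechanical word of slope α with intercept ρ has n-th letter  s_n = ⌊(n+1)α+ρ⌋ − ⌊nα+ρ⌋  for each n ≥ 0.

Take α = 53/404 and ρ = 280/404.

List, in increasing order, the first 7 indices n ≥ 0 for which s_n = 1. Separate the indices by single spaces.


2 9 17 25 32 40 48

n=0: ⌊333/404⌋−⌊280/404⌋ = 0−0 = 0
n=1: ⌊386/404⌋−⌊333/404⌋ = 0−0 = 0
n=2: ⌊439/404⌋−⌊386/404⌋ = 1−0 = 1  ← one
n=3: ⌊492/404⌋−⌊439/404⌋ = 1−1 = 0
n=4: ⌊545/404⌋−⌊492/404⌋ = 1−1 = 0
n=5: ⌊598/404⌋−⌊545/404⌋ = 1−1 = 0
n=6: ⌊651/404⌋−⌊598/404⌋ = 1−1 = 0
n=7: ⌊704/404⌋−⌊651/404⌋ = 1−1 = 0
n=8: ⌊757/404⌋−⌊704/404⌋ = 1−1 = 0
n=9: ⌊810/404⌋−⌊757/404⌋ = 2−1 = 1  ← one
n=10: ⌊863/404⌋−⌊810/404⌋ = 2−2 = 0
n=11: ⌊916/404⌋−⌊863/404⌋ = 2−2 = 0
n=12: ⌊969/404⌋−⌊916/404⌋ = 2−2 = 0
n=13: ⌊1022/404⌋−⌊969/404⌋ = 2−2 = 0
n=14: ⌊1075/404⌋−⌊1022/404⌋ = 2−2 = 0
n=15: ⌊1128/404⌋−⌊1075/404⌋ = 2−2 = 0
n=16: ⌊1181/404⌋−⌊1128/404⌋ = 2−2 = 0
n=17: ⌊1234/404⌋−⌊1181/404⌋ = 3−2 = 1  ← one
n=18: ⌊1287/404⌋−⌊1234/404⌋ = 3−3 = 0
n=19: ⌊1340/404⌋−⌊1287/404⌋ = 3−3 = 0
n=20: ⌊1393/404⌋−⌊1340/404⌋ = 3−3 = 0
n=21: ⌊1446/404⌋−⌊1393/404⌋ = 3−3 = 0
n=22: ⌊1499/404⌋−⌊1446/404⌋ = 3−3 = 0
n=23: ⌊1552/404⌋−⌊1499/404⌋ = 3−3 = 0
n=24: ⌊1605/404⌋−⌊1552/404⌋ = 3−3 = 0
n=25: ⌊1658/404⌋−⌊1605/404⌋ = 4−3 = 1  ← one
n=26: ⌊1711/404⌋−⌊1658/404⌋ = 4−4 = 0
n=27: ⌊1764/404⌋−⌊1711/404⌋ = 4−4 = 0
n=28: ⌊1817/404⌋−⌊1764/404⌋ = 4−4 = 0
n=29: ⌊1870/404⌋−⌊1817/404⌋ = 4−4 = 0
n=30: ⌊1923/404⌋−⌊1870/404⌋ = 4−4 = 0
n=31: ⌊1976/404⌋−⌊1923/404⌋ = 4−4 = 0
n=32: ⌊2029/404⌋−⌊1976/404⌋ = 5−4 = 1  ← one
n=33: ⌊2082/404⌋−⌊2029/404⌋ = 5−5 = 0
n=34: ⌊2135/404⌋−⌊2082/404⌋ = 5−5 = 0
n=35: ⌊2188/404⌋−⌊2135/404⌋ = 5−5 = 0
n=36: ⌊2241/404⌋−⌊2188/404⌋ = 5−5 = 0
n=37: ⌊2294/404⌋−⌊2241/404⌋ = 5−5 = 0
n=38: ⌊2347/404⌋−⌊2294/404⌋ = 5−5 = 0
n=39: ⌊2400/404⌋−⌊2347/404⌋ = 5−5 = 0
n=40: ⌊2453/404⌋−⌊2400/404⌋ = 6−5 = 1  ← one
n=41: ⌊2506/404⌋−⌊2453/404⌋ = 6−6 = 0
n=42: ⌊2559/404⌋−⌊2506/404⌋ = 6−6 = 0
n=43: ⌊2612/404⌋−⌊2559/404⌋ = 6−6 = 0
n=44: ⌊2665/404⌋−⌊2612/404⌋ = 6−6 = 0
n=45: ⌊2718/404⌋−⌊2665/404⌋ = 6−6 = 0
n=46: ⌊2771/404⌋−⌊2718/404⌋ = 6−6 = 0
n=47: ⌊2824/404⌋−⌊2771/404⌋ = 6−6 = 0
n=48: ⌊2877/404⌋−⌊2824/404⌋ = 7−6 = 1  ← one
positions of the first 7 ones: 2 9 17 25 32 40 48


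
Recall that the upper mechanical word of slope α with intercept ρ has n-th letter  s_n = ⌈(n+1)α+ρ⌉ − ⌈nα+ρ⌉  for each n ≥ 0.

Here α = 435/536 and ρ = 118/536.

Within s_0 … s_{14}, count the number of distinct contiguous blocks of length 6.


5

t_n = ⌈(n·435+118)/536⌉ for n = 0 … 15:
  n=0…9: ⌈118/536⌉=1 ⌈553/536⌉=2 ⌈988/536⌉=2 ⌈1423/536⌉=3 ⌈1858/536⌉=4 ⌈2293/536⌉=5 ⌈2728/536⌉=6 ⌈3163/536⌉=6 ⌈3598/536⌉=7 ⌈4033/536⌉=8
  n=10…15: ⌈4468/536⌉=9 ⌈4903/536⌉=10 ⌈5338/536⌉=10 ⌈5773/536⌉=11 ⌈6208/536⌉=12 ⌈6643/536⌉=13
s_n = t_(n+1) − t_n for n = 0 … 14 gives
prefix = 101111011110111
slide a length-6 window over [0..5] … [9..14] (10 windows); first occurrence of each distinct factor:
  [  0..  5] 101111
  [  1..  6] 011110
  [  2..  7] 111101
  [  3..  8] 111011
  [  4..  9] 110111
  (the other 5 windows repeat one of these)
distinct factors: {011110, 101111, 110111, 111011, 111101}
count = 5  (Sturmian bound for length 6 is 7)


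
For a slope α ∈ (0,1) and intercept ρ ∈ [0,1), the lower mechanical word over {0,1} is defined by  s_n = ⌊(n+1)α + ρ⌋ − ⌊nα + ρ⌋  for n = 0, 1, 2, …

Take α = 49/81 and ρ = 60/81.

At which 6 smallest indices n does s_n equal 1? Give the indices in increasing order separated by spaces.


n=0: ⌊109/81⌋−⌊60/81⌋ = 1−0 = 1  ← one
n=1: ⌊158/81⌋−⌊109/81⌋ = 1−1 = 0
n=2: ⌊207/81⌋−⌊158/81⌋ = 2−1 = 1  ← one
n=3: ⌊256/81⌋−⌊207/81⌋ = 3−2 = 1  ← one
n=4: ⌊305/81⌋−⌊256/81⌋ = 3−3 = 0
n=5: ⌊354/81⌋−⌊305/81⌋ = 4−3 = 1  ← one
n=6: ⌊403/81⌋−⌊354/81⌋ = 4−4 = 0
n=7: ⌊452/81⌋−⌊403/81⌋ = 5−4 = 1  ← one
n=8: ⌊501/81⌋−⌊452/81⌋ = 6−5 = 1  ← one
positions of the first 6 ones: 0 2 3 5 7 8

0 2 3 5 7 8


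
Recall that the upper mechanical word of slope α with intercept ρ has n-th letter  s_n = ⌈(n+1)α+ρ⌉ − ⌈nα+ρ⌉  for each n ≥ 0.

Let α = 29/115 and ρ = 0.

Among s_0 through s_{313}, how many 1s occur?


80

#1s = Σ_{n=0}^{313} s_n = Σ_{n=0}^{313} (⌈(n+1)α+ρ⌉ − ⌈nα+ρ⌉)
the sum telescopes: every ⌈nα+ρ⌉ with 0 < n < 314 appears once with + and once with −, leaving ⌈314α+ρ⌉ − ⌈0·α+ρ⌉
314α + ρ = (314·29) / 115 = 9106/115
ρ = 0/115
⌈9106/115⌉ = 80,  ⌈0/115⌉ = 0
#1s = 80 − 0 = 80


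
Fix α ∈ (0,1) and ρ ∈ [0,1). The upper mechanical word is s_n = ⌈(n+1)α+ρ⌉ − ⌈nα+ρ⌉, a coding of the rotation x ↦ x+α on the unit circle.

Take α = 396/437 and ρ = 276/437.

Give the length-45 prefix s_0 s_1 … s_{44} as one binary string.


111111011111111110111111111101111111110111111

n=0: ⌈(1·396+276)/437⌉ − ⌈(0·396+276)/437⌉ = ⌈672/437⌉ − ⌈276/437⌉ = 2 − 1 = 1
n=1: ⌈(2·396+276)/437⌉ − ⌈(1·396+276)/437⌉ = ⌈1068/437⌉ − ⌈672/437⌉ = 3 − 2 = 1
n=2: ⌈(3·396+276)/437⌉ − ⌈(2·396+276)/437⌉ = ⌈1464/437⌉ − ⌈1068/437⌉ = 4 − 3 = 1
n=3: ⌈(4·396+276)/437⌉ − ⌈(3·396+276)/437⌉ = ⌈1860/437⌉ − ⌈1464/437⌉ = 5 − 4 = 1
n=4: ⌈(5·396+276)/437⌉ − ⌈(4·396+276)/437⌉ = ⌈2256/437⌉ − ⌈1860/437⌉ = 6 − 5 = 1
n=5: ⌈(6·396+276)/437⌉ − ⌈(5·396+276)/437⌉ = ⌈2652/437⌉ − ⌈2256/437⌉ = 7 − 6 = 1
n=6: ⌈(7·396+276)/437⌉ − ⌈(6·396+276)/437⌉ = ⌈3048/437⌉ − ⌈2652/437⌉ = 7 − 7 = 0
n=7: ⌈(8·396+276)/437⌉ − ⌈(7·396+276)/437⌉ = ⌈3444/437⌉ − ⌈3048/437⌉ = 8 − 7 = 1
n=8: ⌈(9·396+276)/437⌉ − ⌈(8·396+276)/437⌉ = ⌈3840/437⌉ − ⌈3444/437⌉ = 9 − 8 = 1
n=9: ⌈(10·396+276)/437⌉ − ⌈(9·396+276)/437⌉ = ⌈4236/437⌉ − ⌈3840/437⌉ = 10 − 9 = 1
n=10: ⌈(11·396+276)/437⌉ − ⌈(10·396+276)/437⌉ = ⌈4632/437⌉ − ⌈4236/437⌉ = 11 − 10 = 1
n=11: ⌈(12·396+276)/437⌉ − ⌈(11·396+276)/437⌉ = ⌈5028/437⌉ − ⌈4632/437⌉ = 12 − 11 = 1
n=12: ⌈(13·396+276)/437⌉ − ⌈(12·396+276)/437⌉ = ⌈5424/437⌉ − ⌈5028/437⌉ = 13 − 12 = 1
n=13: ⌈(14·396+276)/437⌉ − ⌈(13·396+276)/437⌉ = ⌈5820/437⌉ − ⌈5424/437⌉ = 14 − 13 = 1
n=14: ⌈(15·396+276)/437⌉ − ⌈(14·396+276)/437⌉ = ⌈6216/437⌉ − ⌈5820/437⌉ = 15 − 14 = 1
n=15: ⌈(16·396+276)/437⌉ − ⌈(15·396+276)/437⌉ = ⌈6612/437⌉ − ⌈6216/437⌉ = 16 − 15 = 1
n=16: ⌈(17·396+276)/437⌉ − ⌈(16·396+276)/437⌉ = ⌈7008/437⌉ − ⌈6612/437⌉ = 17 − 16 = 1
n=17: ⌈(18·396+276)/437⌉ − ⌈(17·396+276)/437⌉ = ⌈7404/437⌉ − ⌈7008/437⌉ = 17 − 17 = 0
n=18: ⌈(19·396+276)/437⌉ − ⌈(18·396+276)/437⌉ = ⌈7800/437⌉ − ⌈7404/437⌉ = 18 − 17 = 1
n=19: ⌈(20·396+276)/437⌉ − ⌈(19·396+276)/437⌉ = ⌈8196/437⌉ − ⌈7800/437⌉ = 19 − 18 = 1
n=20: ⌈(21·396+276)/437⌉ − ⌈(20·396+276)/437⌉ = ⌈8592/437⌉ − ⌈8196/437⌉ = 20 − 19 = 1
n=21: ⌈(22·396+276)/437⌉ − ⌈(21·396+276)/437⌉ = ⌈8988/437⌉ − ⌈8592/437⌉ = 21 − 20 = 1
n=22: ⌈(23·396+276)/437⌉ − ⌈(22·396+276)/437⌉ = ⌈9384/437⌉ − ⌈8988/437⌉ = 22 − 21 = 1
n=23: ⌈(24·396+276)/437⌉ − ⌈(23·396+276)/437⌉ = ⌈9780/437⌉ − ⌈9384/437⌉ = 23 − 22 = 1
n=24: ⌈(25·396+276)/437⌉ − ⌈(24·396+276)/437⌉ = ⌈10176/437⌉ − ⌈9780/437⌉ = 24 − 23 = 1
n=25: ⌈(26·396+276)/437⌉ − ⌈(25·396+276)/437⌉ = ⌈10572/437⌉ − ⌈10176/437⌉ = 25 − 24 = 1
n=26: ⌈(27·396+276)/437⌉ − ⌈(26·396+276)/437⌉ = ⌈10968/437⌉ − ⌈10572/437⌉ = 26 − 25 = 1
n=27: ⌈(28·396+276)/437⌉ − ⌈(27·396+276)/437⌉ = ⌈11364/437⌉ − ⌈10968/437⌉ = 27 − 26 = 1
n=28: ⌈(29·396+276)/437⌉ − ⌈(28·396+276)/437⌉ = ⌈11760/437⌉ − ⌈11364/437⌉ = 27 − 27 = 0
n=29: ⌈(30·396+276)/437⌉ − ⌈(29·396+276)/437⌉ = ⌈12156/437⌉ − ⌈11760/437⌉ = 28 − 27 = 1
n=30: ⌈(31·396+276)/437⌉ − ⌈(30·396+276)/437⌉ = ⌈12552/437⌉ − ⌈12156/437⌉ = 29 − 28 = 1
n=31: ⌈(32·396+276)/437⌉ − ⌈(31·396+276)/437⌉ = ⌈12948/437⌉ − ⌈12552/437⌉ = 30 − 29 = 1
n=32: ⌈(33·396+276)/437⌉ − ⌈(32·396+276)/437⌉ = ⌈13344/437⌉ − ⌈12948/437⌉ = 31 − 30 = 1
n=33: ⌈(34·396+276)/437⌉ − ⌈(33·396+276)/437⌉ = ⌈13740/437⌉ − ⌈13344/437⌉ = 32 − 31 = 1
n=34: ⌈(35·396+276)/437⌉ − ⌈(34·396+276)/437⌉ = ⌈14136/437⌉ − ⌈13740/437⌉ = 33 − 32 = 1
n=35: ⌈(36·396+276)/437⌉ − ⌈(35·396+276)/437⌉ = ⌈14532/437⌉ − ⌈14136/437⌉ = 34 − 33 = 1
n=36: ⌈(37·396+276)/437⌉ − ⌈(36·396+276)/437⌉ = ⌈14928/437⌉ − ⌈14532/437⌉ = 35 − 34 = 1
n=37: ⌈(38·396+276)/437⌉ − ⌈(37·396+276)/437⌉ = ⌈15324/437⌉ − ⌈14928/437⌉ = 36 − 35 = 1
n=38: ⌈(39·396+276)/437⌉ − ⌈(38·396+276)/437⌉ = ⌈15720/437⌉ − ⌈15324/437⌉ = 36 − 36 = 0
n=39: ⌈(40·396+276)/437⌉ − ⌈(39·396+276)/437⌉ = ⌈16116/437⌉ − ⌈15720/437⌉ = 37 − 36 = 1
n=40: ⌈(41·396+276)/437⌉ − ⌈(40·396+276)/437⌉ = ⌈16512/437⌉ − ⌈16116/437⌉ = 38 − 37 = 1
n=41: ⌈(42·396+276)/437⌉ − ⌈(41·396+276)/437⌉ = ⌈16908/437⌉ − ⌈16512/437⌉ = 39 − 38 = 1
n=42: ⌈(43·396+276)/437⌉ − ⌈(42·396+276)/437⌉ = ⌈17304/437⌉ − ⌈16908/437⌉ = 40 − 39 = 1
n=43: ⌈(44·396+276)/437⌉ − ⌈(43·396+276)/437⌉ = ⌈17700/437⌉ − ⌈17304/437⌉ = 41 − 40 = 1
n=44: ⌈(45·396+276)/437⌉ − ⌈(44·396+276)/437⌉ = ⌈18096/437⌉ − ⌈17700/437⌉ = 42 − 41 = 1


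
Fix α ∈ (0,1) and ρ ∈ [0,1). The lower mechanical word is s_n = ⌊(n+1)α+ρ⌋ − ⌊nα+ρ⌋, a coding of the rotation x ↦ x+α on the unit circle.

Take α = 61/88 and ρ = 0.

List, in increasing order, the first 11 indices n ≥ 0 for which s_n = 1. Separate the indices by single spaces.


1 2 4 5 7 8 10 11 12 14 15

n=0: ⌊61/88⌋−⌊0/88⌋ = 0−0 = 0
n=1: ⌊122/88⌋−⌊61/88⌋ = 1−0 = 1  ← one
n=2: ⌊183/88⌋−⌊122/88⌋ = 2−1 = 1  ← one
n=3: ⌊244/88⌋−⌊183/88⌋ = 2−2 = 0
n=4: ⌊305/88⌋−⌊244/88⌋ = 3−2 = 1  ← one
n=5: ⌊366/88⌋−⌊305/88⌋ = 4−3 = 1  ← one
n=6: ⌊427/88⌋−⌊366/88⌋ = 4−4 = 0
n=7: ⌊488/88⌋−⌊427/88⌋ = 5−4 = 1  ← one
n=8: ⌊549/88⌋−⌊488/88⌋ = 6−5 = 1  ← one
n=9: ⌊610/88⌋−⌊549/88⌋ = 6−6 = 0
n=10: ⌊671/88⌋−⌊610/88⌋ = 7−6 = 1  ← one
n=11: ⌊732/88⌋−⌊671/88⌋ = 8−7 = 1  ← one
n=12: ⌊793/88⌋−⌊732/88⌋ = 9−8 = 1  ← one
n=13: ⌊854/88⌋−⌊793/88⌋ = 9−9 = 0
n=14: ⌊915/88⌋−⌊854/88⌋ = 10−9 = 1  ← one
n=15: ⌊976/88⌋−⌊915/88⌋ = 11−10 = 1  ← one
positions of the first 11 ones: 1 2 4 5 7 8 10 11 12 14 15


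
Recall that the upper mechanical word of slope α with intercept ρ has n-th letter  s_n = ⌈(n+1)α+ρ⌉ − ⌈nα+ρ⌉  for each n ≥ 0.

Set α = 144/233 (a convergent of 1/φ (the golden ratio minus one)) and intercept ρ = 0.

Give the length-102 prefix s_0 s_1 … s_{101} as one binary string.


n=0: ⌈(1·144)/233⌉ − ⌈(0·144)/233⌉ = ⌈144/233⌉ − ⌈0/233⌉ = 1 − 0 = 1
n=1: ⌈(2·144)/233⌉ − ⌈(1·144)/233⌉ = ⌈288/233⌉ − ⌈144/233⌉ = 2 − 1 = 1
n=2: ⌈(3·144)/233⌉ − ⌈(2·144)/233⌉ = ⌈432/233⌉ − ⌈288/233⌉ = 2 − 2 = 0
n=3: ⌈(4·144)/233⌉ − ⌈(3·144)/233⌉ = ⌈576/233⌉ − ⌈432/233⌉ = 3 − 2 = 1
n=4: ⌈(5·144)/233⌉ − ⌈(4·144)/233⌉ = ⌈720/233⌉ − ⌈576/233⌉ = 4 − 3 = 1
n=5: ⌈(6·144)/233⌉ − ⌈(5·144)/233⌉ = ⌈864/233⌉ − ⌈720/233⌉ = 4 − 4 = 0
n=6: ⌈(7·144)/233⌉ − ⌈(6·144)/233⌉ = ⌈1008/233⌉ − ⌈864/233⌉ = 5 − 4 = 1
n=7: ⌈(8·144)/233⌉ − ⌈(7·144)/233⌉ = ⌈1152/233⌉ − ⌈1008/233⌉ = 5 − 5 = 0
n=8: ⌈(9·144)/233⌉ − ⌈(8·144)/233⌉ = ⌈1296/233⌉ − ⌈1152/233⌉ = 6 − 5 = 1
n=9: ⌈(10·144)/233⌉ − ⌈(9·144)/233⌉ = ⌈1440/233⌉ − ⌈1296/233⌉ = 7 − 6 = 1
n=10: ⌈(11·144)/233⌉ − ⌈(10·144)/233⌉ = ⌈1584/233⌉ − ⌈1440/233⌉ = 7 − 7 = 0
n=11: ⌈(12·144)/233⌉ − ⌈(11·144)/233⌉ = ⌈1728/233⌉ − ⌈1584/233⌉ = 8 − 7 = 1
n=12: ⌈(13·144)/233⌉ − ⌈(12·144)/233⌉ = ⌈1872/233⌉ − ⌈1728/233⌉ = 9 − 8 = 1
n=13: ⌈(14·144)/233⌉ − ⌈(13·144)/233⌉ = ⌈2016/233⌉ − ⌈1872/233⌉ = 9 − 9 = 0
n=14: ⌈(15·144)/233⌉ − ⌈(14·144)/233⌉ = ⌈2160/233⌉ − ⌈2016/233⌉ = 10 − 9 = 1
n=15: ⌈(16·144)/233⌉ − ⌈(15·144)/233⌉ = ⌈2304/233⌉ − ⌈2160/233⌉ = 10 − 10 = 0
n=16: ⌈(17·144)/233⌉ − ⌈(16·144)/233⌉ = ⌈2448/233⌉ − ⌈2304/233⌉ = 11 − 10 = 1
n=17: ⌈(18·144)/233⌉ − ⌈(17·144)/233⌉ = ⌈2592/233⌉ − ⌈2448/233⌉ = 12 − 11 = 1
n=18: ⌈(19·144)/233⌉ − ⌈(18·144)/233⌉ = ⌈2736/233⌉ − ⌈2592/233⌉ = 12 − 12 = 0
n=19: ⌈(20·144)/233⌉ − ⌈(19·144)/233⌉ = ⌈2880/233⌉ − ⌈2736/233⌉ = 13 − 12 = 1
n=20: ⌈(21·144)/233⌉ − ⌈(20·144)/233⌉ = ⌈3024/233⌉ − ⌈2880/233⌉ = 13 − 13 = 0
n=21: ⌈(22·144)/233⌉ − ⌈(21·144)/233⌉ = ⌈3168/233⌉ − ⌈3024/233⌉ = 14 − 13 = 1
n=22: ⌈(23·144)/233⌉ − ⌈(22·144)/233⌉ = ⌈3312/233⌉ − ⌈3168/233⌉ = 15 − 14 = 1
n=23: ⌈(24·144)/233⌉ − ⌈(23·144)/233⌉ = ⌈3456/233⌉ − ⌈3312/233⌉ = 15 − 15 = 0
n=24: ⌈(25·144)/233⌉ − ⌈(24·144)/233⌉ = ⌈3600/233⌉ − ⌈3456/233⌉ = 16 − 15 = 1
n=25: ⌈(26·144)/233⌉ − ⌈(25·144)/233⌉ = ⌈3744/233⌉ − ⌈3600/233⌉ = 17 − 16 = 1
n=26: ⌈(27·144)/233⌉ − ⌈(26·144)/233⌉ = ⌈3888/233⌉ − ⌈3744/233⌉ = 17 − 17 = 0
n=27: ⌈(28·144)/233⌉ − ⌈(27·144)/233⌉ = ⌈4032/233⌉ − ⌈3888/233⌉ = 18 − 17 = 1
n=28: ⌈(29·144)/233⌉ − ⌈(28·144)/233⌉ = ⌈4176/233⌉ − ⌈4032/233⌉ = 18 − 18 = 0
n=29: ⌈(30·144)/233⌉ − ⌈(29·144)/233⌉ = ⌈4320/233⌉ − ⌈4176/233⌉ = 19 − 18 = 1
n=30: ⌈(31·144)/233⌉ − ⌈(30·144)/233⌉ = ⌈4464/233⌉ − ⌈4320/233⌉ = 20 − 19 = 1
n=31: ⌈(32·144)/233⌉ − ⌈(31·144)/233⌉ = ⌈4608/233⌉ − ⌈4464/233⌉ = 20 − 20 = 0
n=32: ⌈(33·144)/233⌉ − ⌈(32·144)/233⌉ = ⌈4752/233⌉ − ⌈4608/233⌉ = 21 − 20 = 1
n=33: ⌈(34·144)/233⌉ − ⌈(33·144)/233⌉ = ⌈4896/233⌉ − ⌈4752/233⌉ = 22 − 21 = 1
n=34: ⌈(35·144)/233⌉ − ⌈(34·144)/233⌉ = ⌈5040/233⌉ − ⌈4896/233⌉ = 22 − 22 = 0
n=35: ⌈(36·144)/233⌉ − ⌈(35·144)/233⌉ = ⌈5184/233⌉ − ⌈5040/233⌉ = 23 − 22 = 1
n=36: ⌈(37·144)/233⌉ − ⌈(36·144)/233⌉ = ⌈5328/233⌉ − ⌈5184/233⌉ = 23 − 23 = 0
n=37: ⌈(38·144)/233⌉ − ⌈(37·144)/233⌉ = ⌈5472/233⌉ − ⌈5328/233⌉ = 24 − 23 = 1
n=38: ⌈(39·144)/233⌉ − ⌈(38·144)/233⌉ = ⌈5616/233⌉ − ⌈5472/233⌉ = 25 − 24 = 1
n=39: ⌈(40·144)/233⌉ − ⌈(39·144)/233⌉ = ⌈5760/233⌉ − ⌈5616/233⌉ = 25 − 25 = 0
n=40: ⌈(41·144)/233⌉ − ⌈(40·144)/233⌉ = ⌈5904/233⌉ − ⌈5760/233⌉ = 26 − 25 = 1
n=41: ⌈(42·144)/233⌉ − ⌈(41·144)/233⌉ = ⌈6048/233⌉ − ⌈5904/233⌉ = 26 − 26 = 0
n=42: ⌈(43·144)/233⌉ − ⌈(42·144)/233⌉ = ⌈6192/233⌉ − ⌈6048/233⌉ = 27 − 26 = 1
n=43: ⌈(44·144)/233⌉ − ⌈(43·144)/233⌉ = ⌈6336/233⌉ − ⌈6192/233⌉ = 28 − 27 = 1
n=44: ⌈(45·144)/233⌉ − ⌈(44·144)/233⌉ = ⌈6480/233⌉ − ⌈6336/233⌉ = 28 − 28 = 0
n=45: ⌈(46·144)/233⌉ − ⌈(45·144)/233⌉ = ⌈6624/233⌉ − ⌈6480/233⌉ = 29 − 28 = 1
n=46: ⌈(47·144)/233⌉ − ⌈(46·144)/233⌉ = ⌈6768/233⌉ − ⌈6624/233⌉ = 30 − 29 = 1
n=47: ⌈(48·144)/233⌉ − ⌈(47·144)/233⌉ = ⌈6912/233⌉ − ⌈6768/233⌉ = 30 − 30 = 0
n=48: ⌈(49·144)/233⌉ − ⌈(48·144)/233⌉ = ⌈7056/233⌉ − ⌈6912/233⌉ = 31 − 30 = 1
n=49: ⌈(50·144)/233⌉ − ⌈(49·144)/233⌉ = ⌈7200/233⌉ − ⌈7056/233⌉ = 31 − 31 = 0
n=50: ⌈(51·144)/233⌉ − ⌈(50·144)/233⌉ = ⌈7344/233⌉ − ⌈7200/233⌉ = 32 − 31 = 1
n=51: ⌈(52·144)/233⌉ − ⌈(51·144)/233⌉ = ⌈7488/233⌉ − ⌈7344/233⌉ = 33 − 32 = 1
n=52: ⌈(53·144)/233⌉ − ⌈(52·144)/233⌉ = ⌈7632/233⌉ − ⌈7488/233⌉ = 33 − 33 = 0
n=53: ⌈(54·144)/233⌉ − ⌈(53·144)/233⌉ = ⌈7776/233⌉ − ⌈7632/233⌉ = 34 − 33 = 1
n=54: ⌈(55·144)/233⌉ − ⌈(54·144)/233⌉ = ⌈7920/233⌉ − ⌈7776/233⌉ = 34 − 34 = 0
n=55: ⌈(56·144)/233⌉ − ⌈(55·144)/233⌉ = ⌈8064/233⌉ − ⌈7920/233⌉ = 35 − 34 = 1
n=56: ⌈(57·144)/233⌉ − ⌈(56·144)/233⌉ = ⌈8208/233⌉ − ⌈8064/233⌉ = 36 − 35 = 1
n=57: ⌈(58·144)/233⌉ − ⌈(57·144)/233⌉ = ⌈8352/233⌉ − ⌈8208/233⌉ = 36 − 36 = 0
n=58: ⌈(59·144)/233⌉ − ⌈(58·144)/233⌉ = ⌈8496/233⌉ − ⌈8352/233⌉ = 37 − 36 = 1
n=59: ⌈(60·144)/233⌉ − ⌈(59·144)/233⌉ = ⌈8640/233⌉ − ⌈8496/233⌉ = 38 − 37 = 1
n=60: ⌈(61·144)/233⌉ − ⌈(60·144)/233⌉ = ⌈8784/233⌉ − ⌈8640/233⌉ = 38 − 38 = 0
n=61: ⌈(62·144)/233⌉ − ⌈(61·144)/233⌉ = ⌈8928/233⌉ − ⌈8784/233⌉ = 39 − 38 = 1
n=62: ⌈(63·144)/233⌉ − ⌈(62·144)/233⌉ = ⌈9072/233⌉ − ⌈8928/233⌉ = 39 − 39 = 0
n=63: ⌈(64·144)/233⌉ − ⌈(63·144)/233⌉ = ⌈9216/233⌉ − ⌈9072/233⌉ = 40 − 39 = 1
n=64: ⌈(65·144)/233⌉ − ⌈(64·144)/233⌉ = ⌈9360/233⌉ − ⌈9216/233⌉ = 41 − 40 = 1
n=65: ⌈(66·144)/233⌉ − ⌈(65·144)/233⌉ = ⌈9504/233⌉ − ⌈9360/233⌉ = 41 − 41 = 0
n=66: ⌈(67·144)/233⌉ − ⌈(66·144)/233⌉ = ⌈9648/233⌉ − ⌈9504/233⌉ = 42 − 41 = 1
n=67: ⌈(68·144)/233⌉ − ⌈(67·144)/233⌉ = ⌈9792/233⌉ − ⌈9648/233⌉ = 43 − 42 = 1
n=68: ⌈(69·144)/233⌉ − ⌈(68·144)/233⌉ = ⌈9936/233⌉ − ⌈9792/233⌉ = 43 − 43 = 0
n=69: ⌈(70·144)/233⌉ − ⌈(69·144)/233⌉ = ⌈10080/233⌉ − ⌈9936/233⌉ = 44 − 43 = 1
n=70: ⌈(71·144)/233⌉ − ⌈(70·144)/233⌉ = ⌈10224/233⌉ − ⌈10080/233⌉ = 44 − 44 = 0
n=71: ⌈(72·144)/233⌉ − ⌈(71·144)/233⌉ = ⌈10368/233⌉ − ⌈10224/233⌉ = 45 − 44 = 1
n=72: ⌈(73·144)/233⌉ − ⌈(72·144)/233⌉ = ⌈10512/233⌉ − ⌈10368/233⌉ = 46 − 45 = 1
n=73: ⌈(74·144)/233⌉ − ⌈(73·144)/233⌉ = ⌈10656/233⌉ − ⌈10512/233⌉ = 46 − 46 = 0
n=74: ⌈(75·144)/233⌉ − ⌈(74·144)/233⌉ = ⌈10800/233⌉ − ⌈10656/233⌉ = 47 − 46 = 1
n=75: ⌈(76·144)/233⌉ − ⌈(75·144)/233⌉ = ⌈10944/233⌉ − ⌈10800/233⌉ = 47 − 47 = 0
n=76: ⌈(77·144)/233⌉ − ⌈(76·144)/233⌉ = ⌈11088/233⌉ − ⌈10944/233⌉ = 48 − 47 = 1
n=77: ⌈(78·144)/233⌉ − ⌈(77·144)/233⌉ = ⌈11232/233⌉ − ⌈11088/233⌉ = 49 − 48 = 1
n=78: ⌈(79·144)/233⌉ − ⌈(78·144)/233⌉ = ⌈11376/233⌉ − ⌈11232/233⌉ = 49 − 49 = 0
n=79: ⌈(80·144)/233⌉ − ⌈(79·144)/233⌉ = ⌈11520/233⌉ − ⌈11376/233⌉ = 50 − 49 = 1
n=80: ⌈(81·144)/233⌉ − ⌈(80·144)/233⌉ = ⌈11664/233⌉ − ⌈11520/233⌉ = 51 − 50 = 1
n=81: ⌈(82·144)/233⌉ − ⌈(81·144)/233⌉ = ⌈11808/233⌉ − ⌈11664/233⌉ = 51 − 51 = 0
n=82: ⌈(83·144)/233⌉ − ⌈(82·144)/233⌉ = ⌈11952/233⌉ − ⌈11808/233⌉ = 52 − 51 = 1
n=83: ⌈(84·144)/233⌉ − ⌈(83·144)/233⌉ = ⌈12096/233⌉ − ⌈11952/233⌉ = 52 − 52 = 0
n=84: ⌈(85·144)/233⌉ − ⌈(84·144)/233⌉ = ⌈12240/233⌉ − ⌈12096/233⌉ = 53 − 52 = 1
n=85: ⌈(86·144)/233⌉ − ⌈(85·144)/233⌉ = ⌈12384/233⌉ − ⌈12240/233⌉ = 54 − 53 = 1
n=86: ⌈(87·144)/233⌉ − ⌈(86·144)/233⌉ = ⌈12528/233⌉ − ⌈12384/233⌉ = 54 − 54 = 0
n=87: ⌈(88·144)/233⌉ − ⌈(87·144)/233⌉ = ⌈12672/233⌉ − ⌈12528/233⌉ = 55 − 54 = 1
n=88: ⌈(89·144)/233⌉ − ⌈(88·144)/233⌉ = ⌈12816/233⌉ − ⌈12672/233⌉ = 56 − 55 = 1
n=89: ⌈(90·144)/233⌉ − ⌈(89·144)/233⌉ = ⌈12960/233⌉ − ⌈12816/233⌉ = 56 − 56 = 0
n=90: ⌈(91·144)/233⌉ − ⌈(90·144)/233⌉ = ⌈13104/233⌉ − ⌈12960/233⌉ = 57 − 56 = 1
n=91: ⌈(92·144)/233⌉ − ⌈(91·144)/233⌉ = ⌈13248/233⌉ − ⌈13104/233⌉ = 57 − 57 = 0
n=92: ⌈(93·144)/233⌉ − ⌈(92·144)/233⌉ = ⌈13392/233⌉ − ⌈13248/233⌉ = 58 − 57 = 1
n=93: ⌈(94·144)/233⌉ − ⌈(93·144)/233⌉ = ⌈13536/233⌉ − ⌈13392/233⌉ = 59 − 58 = 1
n=94: ⌈(95·144)/233⌉ − ⌈(94·144)/233⌉ = ⌈13680/233⌉ − ⌈13536/233⌉ = 59 − 59 = 0
n=95: ⌈(96·144)/233⌉ − ⌈(95·144)/233⌉ = ⌈13824/233⌉ − ⌈13680/233⌉ = 60 − 59 = 1
n=96: ⌈(97·144)/233⌉ − ⌈(96·144)/233⌉ = ⌈13968/233⌉ − ⌈13824/233⌉ = 60 − 60 = 0
n=97: ⌈(98·144)/233⌉ − ⌈(97·144)/233⌉ = ⌈14112/233⌉ − ⌈13968/233⌉ = 61 − 60 = 1
n=98: ⌈(99·144)/233⌉ − ⌈(98·144)/233⌉ = ⌈14256/233⌉ − ⌈14112/233⌉ = 62 − 61 = 1
n=99: ⌈(100·144)/233⌉ − ⌈(99·144)/233⌉ = ⌈14400/233⌉ − ⌈14256/233⌉ = 62 − 62 = 0
n=100: ⌈(101·144)/233⌉ − ⌈(100·144)/233⌉ = ⌈14544/233⌉ − ⌈14400/233⌉ = 63 − 62 = 1
n=101: ⌈(102·144)/233⌉ − ⌈(101·144)/233⌉ = ⌈14688/233⌉ − ⌈14544/233⌉ = 64 − 63 = 1

110110101101101011010110110101101101011010110110101101011011010110110101101011011010110110101101011011


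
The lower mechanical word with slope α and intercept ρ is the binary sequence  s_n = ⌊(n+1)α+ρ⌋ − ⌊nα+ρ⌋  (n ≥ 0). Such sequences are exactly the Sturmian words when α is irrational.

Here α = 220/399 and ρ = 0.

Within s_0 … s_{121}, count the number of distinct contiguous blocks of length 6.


7

t_n = ⌊(n·220)/399⌋ for n = 0 … 122:
  n=0…9: ⌊0/399⌋=0 ⌊220/399⌋=0 ⌊440/399⌋=1 ⌊660/399⌋=1 ⌊880/399⌋=2 ⌊1100/399⌋=2 ⌊1320/399⌋=3 ⌊1540/399⌋=3 ⌊1760/399⌋=4 ⌊1980/399⌋=4
  n=10…19: ⌊2200/399⌋=5 ⌊2420/399⌋=6 ⌊2640/399⌋=6 ⌊2860/399⌋=7 ⌊3080/399⌋=7 ⌊3300/399⌋=8 ⌊3520/399⌋=8 ⌊3740/399⌋=9 ⌊3960/399⌋=9 ⌊4180/399⌋=10
  n=20…29: ⌊4400/399⌋=11 ⌊4620/399⌋=11 ⌊4840/399⌋=12 ⌊5060/399⌋=12 ⌊5280/399⌋=13 ⌊5500/399⌋=13 ⌊5720/399⌋=14 ⌊5940/399⌋=14 ⌊6160/399⌋=15 ⌊6380/399⌋=15
  n=30…39: ⌊6600/399⌋=16 ⌊6820/399⌋=17 ⌊7040/399⌋=17 ⌊7260/399⌋=18 ⌊7480/399⌋=18 ⌊7700/399⌋=19 ⌊7920/399⌋=19 ⌊8140/399⌋=20 ⌊8360/399⌋=20 ⌊8580/399⌋=21
  n=40…49: ⌊8800/399⌋=22 ⌊9020/399⌋=22 ⌊9240/399⌋=23 ⌊9460/399⌋=23 ⌊9680/399⌋=24 ⌊9900/399⌋=24 ⌊10120/399⌋=25 ⌊10340/399⌋=25 ⌊10560/399⌋=26 ⌊10780/399⌋=27
  n=50…59: ⌊11000/399⌋=27 ⌊11220/399⌋=28 ⌊11440/399⌋=28 ⌊11660/399⌋=29 ⌊11880/399⌋=29 ⌊12100/399⌋=30 ⌊12320/399⌋=30 ⌊12540/399⌋=31 ⌊12760/399⌋=31 ⌊12980/399⌋=32
  n=60…69: ⌊13200/399⌋=33 ⌊13420/399⌋=33 ⌊13640/399⌋=34 ⌊13860/399⌋=34 ⌊14080/399⌋=35 ⌊14300/399⌋=35 ⌊14520/399⌋=36 ⌊14740/399⌋=36 ⌊14960/399⌋=37 ⌊15180/399⌋=38
  n=70…79: ⌊15400/399⌋=38 ⌊15620/399⌋=39 ⌊15840/399⌋=39 ⌊16060/399⌋=40 ⌊16280/399⌋=40 ⌊16500/399⌋=41 ⌊16720/399⌋=41 ⌊16940/399⌋=42 ⌊17160/399⌋=43 ⌊17380/399⌋=43
  n=80…89: ⌊17600/399⌋=44 ⌊17820/399⌋=44 ⌊18040/399⌋=45 ⌊18260/399⌋=45 ⌊18480/399⌋=46 ⌊18700/399⌋=46 ⌊18920/399⌋=47 ⌊19140/399⌋=47 ⌊19360/399⌋=48 ⌊19580/399⌋=49
  n=90…99: ⌊19800/399⌋=49 ⌊20020/399⌋=50 ⌊20240/399⌋=50 ⌊20460/399⌋=51 ⌊20680/399⌋=51 ⌊20900/399⌋=52 ⌊21120/399⌋=52 ⌊21340/399⌋=53 ⌊21560/399⌋=54 ⌊21780/399⌋=54
  n=100…109: ⌊22000/399⌋=55 ⌊22220/399⌋=55 ⌊22440/399⌋=56 ⌊22660/399⌋=56 ⌊22880/399⌋=57 ⌊23100/399⌋=57 ⌊23320/399⌋=58 ⌊23540/399⌋=58 ⌊23760/399⌋=59 ⌊23980/399⌋=60
  n=110…119: ⌊24200/399⌋=60 ⌊24420/399⌋=61 ⌊24640/399⌋=61 ⌊24860/399⌋=62 ⌊25080/399⌋=62 ⌊25300/399⌋=63 ⌊25520/399⌋=63 ⌊25740/399⌋=64 ⌊25960/399⌋=65 ⌊26180/399⌋=65
  n=120…122: ⌊26400/399⌋=66 ⌊26620/399⌋=66 ⌊26840/399⌋=67
s_n = t_(n+1) − t_n for n = 0 … 121 gives
prefix = 01010101011010101011010101010110101010110101010110101010101101010101101010101101010101011010101011010101010110101010110101
slide a length-6 window over [0..5] … [116..121] (117 windows); first occurrence of each distinct factor:
  [  0..  5] 010101
  [  1..  6] 101010
  [  5.. 10] 101011
  [  6.. 11] 010110
  [  7.. 12] 101101
  [  8.. 13] 011010
  [  9.. 14] 110101
  (the other 110 windows repeat one of these)
distinct factors: {010101, 010110, 011010, 101010, 101011, 101101, 110101}
count = 7  (Sturmian bound for length 6 is 7)


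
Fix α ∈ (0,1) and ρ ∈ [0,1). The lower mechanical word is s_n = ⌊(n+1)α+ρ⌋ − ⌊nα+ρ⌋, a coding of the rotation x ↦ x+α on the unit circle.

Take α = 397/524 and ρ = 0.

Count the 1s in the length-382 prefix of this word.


#1s = Σ_{n=0}^{381} s_n = Σ_{n=0}^{381} (⌊(n+1)α+ρ⌋ − ⌊nα+ρ⌋)
the sum telescopes: every ⌊nα+ρ⌋ with 0 < n < 382 appears once with + and once with −, leaving ⌊382α+ρ⌋ − ⌊0·α+ρ⌋
382α + ρ = (382·397) / 524 = 151654/524
ρ = 0/524
⌊151654/524⌋ = 289,  ⌊0/524⌋ = 0
#1s = 289 − 0 = 289

289


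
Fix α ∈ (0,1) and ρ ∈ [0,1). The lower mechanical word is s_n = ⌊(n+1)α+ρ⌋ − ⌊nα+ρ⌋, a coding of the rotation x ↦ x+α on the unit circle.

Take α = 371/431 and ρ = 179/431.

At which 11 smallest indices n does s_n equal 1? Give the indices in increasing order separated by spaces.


0 1 3 4 5 6 7 8 9 11 12

n=0: ⌊550/431⌋−⌊179/431⌋ = 1−0 = 1  ← one
n=1: ⌊921/431⌋−⌊550/431⌋ = 2−1 = 1  ← one
n=2: ⌊1292/431⌋−⌊921/431⌋ = 2−2 = 0
n=3: ⌊1663/431⌋−⌊1292/431⌋ = 3−2 = 1  ← one
n=4: ⌊2034/431⌋−⌊1663/431⌋ = 4−3 = 1  ← one
n=5: ⌊2405/431⌋−⌊2034/431⌋ = 5−4 = 1  ← one
n=6: ⌊2776/431⌋−⌊2405/431⌋ = 6−5 = 1  ← one
n=7: ⌊3147/431⌋−⌊2776/431⌋ = 7−6 = 1  ← one
n=8: ⌊3518/431⌋−⌊3147/431⌋ = 8−7 = 1  ← one
n=9: ⌊3889/431⌋−⌊3518/431⌋ = 9−8 = 1  ← one
n=10: ⌊4260/431⌋−⌊3889/431⌋ = 9−9 = 0
n=11: ⌊4631/431⌋−⌊4260/431⌋ = 10−9 = 1  ← one
n=12: ⌊5002/431⌋−⌊4631/431⌋ = 11−10 = 1  ← one
positions of the first 11 ones: 0 1 3 4 5 6 7 8 9 11 12


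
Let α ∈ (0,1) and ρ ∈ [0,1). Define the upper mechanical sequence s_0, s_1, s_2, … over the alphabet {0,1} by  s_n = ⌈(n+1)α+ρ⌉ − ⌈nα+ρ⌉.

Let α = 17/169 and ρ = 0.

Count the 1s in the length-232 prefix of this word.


#1s = Σ_{n=0}^{231} s_n = Σ_{n=0}^{231} (⌈(n+1)α+ρ⌉ − ⌈nα+ρ⌉)
the sum telescopes: every ⌈nα+ρ⌉ with 0 < n < 232 appears once with + and once with −, leaving ⌈232α+ρ⌉ − ⌈0·α+ρ⌉
232α + ρ = (232·17) / 169 = 3944/169
ρ = 0/169
⌈3944/169⌉ = 24,  ⌈0/169⌉ = 0
#1s = 24 − 0 = 24

24


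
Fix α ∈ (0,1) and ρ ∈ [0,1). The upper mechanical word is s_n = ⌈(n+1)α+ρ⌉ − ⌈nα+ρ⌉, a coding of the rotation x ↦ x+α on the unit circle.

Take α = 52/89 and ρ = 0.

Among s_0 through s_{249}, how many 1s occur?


#1s = Σ_{n=0}^{249} s_n = Σ_{n=0}^{249} (⌈(n+1)α+ρ⌉ − ⌈nα+ρ⌉)
the sum telescopes: every ⌈nα+ρ⌉ with 0 < n < 250 appears once with + and once with −, leaving ⌈250α+ρ⌉ − ⌈0·α+ρ⌉
250α + ρ = (250·52) / 89 = 13000/89
ρ = 0/89
⌈13000/89⌉ = 147,  ⌈0/89⌉ = 0
#1s = 147 − 0 = 147

147


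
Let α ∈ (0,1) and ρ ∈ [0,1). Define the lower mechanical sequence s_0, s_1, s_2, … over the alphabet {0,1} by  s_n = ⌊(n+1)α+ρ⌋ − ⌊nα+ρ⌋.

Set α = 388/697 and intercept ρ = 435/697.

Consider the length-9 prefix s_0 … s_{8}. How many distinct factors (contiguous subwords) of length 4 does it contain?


t_n = ⌊(n·388+435)/697⌋ for n = 0 … 9:
  n=0…9: ⌊435/697⌋=0 ⌊823/697⌋=1 ⌊1211/697⌋=1 ⌊1599/697⌋=2 ⌊1987/697⌋=2 ⌊2375/697⌋=3 ⌊2763/697⌋=3 ⌊3151/697⌋=4 ⌊3539/697⌋=5 ⌊3927/697⌋=5
s_n = t_(n+1) − t_n for n = 0 … 8 gives
prefix = 101010110
slide a length-4 window over [0..3] … [5..8] (6 windows); first occurrence of each distinct factor:
  [  0..  3] 1010
  [  1..  4] 0101
  [  4..  7] 1011
  [  5..  8] 0110
  (the other 2 windows repeat one of these)
distinct factors: {0101, 0110, 1010, 1011}
count = 4  (Sturmian bound for length 4 is 5)

4


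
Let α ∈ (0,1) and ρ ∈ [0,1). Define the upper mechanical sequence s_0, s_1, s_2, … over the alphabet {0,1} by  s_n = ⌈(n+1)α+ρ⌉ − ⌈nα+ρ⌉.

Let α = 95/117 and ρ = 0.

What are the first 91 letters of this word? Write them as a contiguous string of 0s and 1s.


n=0: ⌈(1·95)/117⌉ − ⌈(0·95)/117⌉ = ⌈95/117⌉ − ⌈0/117⌉ = 1 − 0 = 1
n=1: ⌈(2·95)/117⌉ − ⌈(1·95)/117⌉ = ⌈190/117⌉ − ⌈95/117⌉ = 2 − 1 = 1
n=2: ⌈(3·95)/117⌉ − ⌈(2·95)/117⌉ = ⌈285/117⌉ − ⌈190/117⌉ = 3 − 2 = 1
n=3: ⌈(4·95)/117⌉ − ⌈(3·95)/117⌉ = ⌈380/117⌉ − ⌈285/117⌉ = 4 − 3 = 1
n=4: ⌈(5·95)/117⌉ − ⌈(4·95)/117⌉ = ⌈475/117⌉ − ⌈380/117⌉ = 5 − 4 = 1
n=5: ⌈(6·95)/117⌉ − ⌈(5·95)/117⌉ = ⌈570/117⌉ − ⌈475/117⌉ = 5 − 5 = 0
n=6: ⌈(7·95)/117⌉ − ⌈(6·95)/117⌉ = ⌈665/117⌉ − ⌈570/117⌉ = 6 − 5 = 1
n=7: ⌈(8·95)/117⌉ − ⌈(7·95)/117⌉ = ⌈760/117⌉ − ⌈665/117⌉ = 7 − 6 = 1
n=8: ⌈(9·95)/117⌉ − ⌈(8·95)/117⌉ = ⌈855/117⌉ − ⌈760/117⌉ = 8 − 7 = 1
n=9: ⌈(10·95)/117⌉ − ⌈(9·95)/117⌉ = ⌈950/117⌉ − ⌈855/117⌉ = 9 − 8 = 1
n=10: ⌈(11·95)/117⌉ − ⌈(10·95)/117⌉ = ⌈1045/117⌉ − ⌈950/117⌉ = 9 − 9 = 0
n=11: ⌈(12·95)/117⌉ − ⌈(11·95)/117⌉ = ⌈1140/117⌉ − ⌈1045/117⌉ = 10 − 9 = 1
n=12: ⌈(13·95)/117⌉ − ⌈(12·95)/117⌉ = ⌈1235/117⌉ − ⌈1140/117⌉ = 11 − 10 = 1
n=13: ⌈(14·95)/117⌉ − ⌈(13·95)/117⌉ = ⌈1330/117⌉ − ⌈1235/117⌉ = 12 − 11 = 1
n=14: ⌈(15·95)/117⌉ − ⌈(14·95)/117⌉ = ⌈1425/117⌉ − ⌈1330/117⌉ = 13 − 12 = 1
n=15: ⌈(16·95)/117⌉ − ⌈(15·95)/117⌉ = ⌈1520/117⌉ − ⌈1425/117⌉ = 13 − 13 = 0
n=16: ⌈(17·95)/117⌉ − ⌈(16·95)/117⌉ = ⌈1615/117⌉ − ⌈1520/117⌉ = 14 − 13 = 1
n=17: ⌈(18·95)/117⌉ − ⌈(17·95)/117⌉ = ⌈1710/117⌉ − ⌈1615/117⌉ = 15 − 14 = 1
n=18: ⌈(19·95)/117⌉ − ⌈(18·95)/117⌉ = ⌈1805/117⌉ − ⌈1710/117⌉ = 16 − 15 = 1
n=19: ⌈(20·95)/117⌉ − ⌈(19·95)/117⌉ = ⌈1900/117⌉ − ⌈1805/117⌉ = 17 − 16 = 1
n=20: ⌈(21·95)/117⌉ − ⌈(20·95)/117⌉ = ⌈1995/117⌉ − ⌈1900/117⌉ = 18 − 17 = 1
n=21: ⌈(22·95)/117⌉ − ⌈(21·95)/117⌉ = ⌈2090/117⌉ − ⌈1995/117⌉ = 18 − 18 = 0
n=22: ⌈(23·95)/117⌉ − ⌈(22·95)/117⌉ = ⌈2185/117⌉ − ⌈2090/117⌉ = 19 − 18 = 1
n=23: ⌈(24·95)/117⌉ − ⌈(23·95)/117⌉ = ⌈2280/117⌉ − ⌈2185/117⌉ = 20 − 19 = 1
n=24: ⌈(25·95)/117⌉ − ⌈(24·95)/117⌉ = ⌈2375/117⌉ − ⌈2280/117⌉ = 21 − 20 = 1
n=25: ⌈(26·95)/117⌉ − ⌈(25·95)/117⌉ = ⌈2470/117⌉ − ⌈2375/117⌉ = 22 − 21 = 1
n=26: ⌈(27·95)/117⌉ − ⌈(26·95)/117⌉ = ⌈2565/117⌉ − ⌈2470/117⌉ = 22 − 22 = 0
n=27: ⌈(28·95)/117⌉ − ⌈(27·95)/117⌉ = ⌈2660/117⌉ − ⌈2565/117⌉ = 23 − 22 = 1
n=28: ⌈(29·95)/117⌉ − ⌈(28·95)/117⌉ = ⌈2755/117⌉ − ⌈2660/117⌉ = 24 − 23 = 1
n=29: ⌈(30·95)/117⌉ − ⌈(29·95)/117⌉ = ⌈2850/117⌉ − ⌈2755/117⌉ = 25 − 24 = 1
n=30: ⌈(31·95)/117⌉ − ⌈(30·95)/117⌉ = ⌈2945/117⌉ − ⌈2850/117⌉ = 26 − 25 = 1
n=31: ⌈(32·95)/117⌉ − ⌈(31·95)/117⌉ = ⌈3040/117⌉ − ⌈2945/117⌉ = 26 − 26 = 0
n=32: ⌈(33·95)/117⌉ − ⌈(32·95)/117⌉ = ⌈3135/117⌉ − ⌈3040/117⌉ = 27 − 26 = 1
n=33: ⌈(34·95)/117⌉ − ⌈(33·95)/117⌉ = ⌈3230/117⌉ − ⌈3135/117⌉ = 28 − 27 = 1
n=34: ⌈(35·95)/117⌉ − ⌈(34·95)/117⌉ = ⌈3325/117⌉ − ⌈3230/117⌉ = 29 − 28 = 1
n=35: ⌈(36·95)/117⌉ − ⌈(35·95)/117⌉ = ⌈3420/117⌉ − ⌈3325/117⌉ = 30 − 29 = 1
n=36: ⌈(37·95)/117⌉ − ⌈(36·95)/117⌉ = ⌈3515/117⌉ − ⌈3420/117⌉ = 31 − 30 = 1
n=37: ⌈(38·95)/117⌉ − ⌈(37·95)/117⌉ = ⌈3610/117⌉ − ⌈3515/117⌉ = 31 − 31 = 0
n=38: ⌈(39·95)/117⌉ − ⌈(38·95)/117⌉ = ⌈3705/117⌉ − ⌈3610/117⌉ = 32 − 31 = 1
n=39: ⌈(40·95)/117⌉ − ⌈(39·95)/117⌉ = ⌈3800/117⌉ − ⌈3705/117⌉ = 33 − 32 = 1
n=40: ⌈(41·95)/117⌉ − ⌈(40·95)/117⌉ = ⌈3895/117⌉ − ⌈3800/117⌉ = 34 − 33 = 1
n=41: ⌈(42·95)/117⌉ − ⌈(41·95)/117⌉ = ⌈3990/117⌉ − ⌈3895/117⌉ = 35 − 34 = 1
n=42: ⌈(43·95)/117⌉ − ⌈(42·95)/117⌉ = ⌈4085/117⌉ − ⌈3990/117⌉ = 35 − 35 = 0
n=43: ⌈(44·95)/117⌉ − ⌈(43·95)/117⌉ = ⌈4180/117⌉ − ⌈4085/117⌉ = 36 − 35 = 1
n=44: ⌈(45·95)/117⌉ − ⌈(44·95)/117⌉ = ⌈4275/117⌉ − ⌈4180/117⌉ = 37 − 36 = 1
n=45: ⌈(46·95)/117⌉ − ⌈(45·95)/117⌉ = ⌈4370/117⌉ − ⌈4275/117⌉ = 38 − 37 = 1
n=46: ⌈(47·95)/117⌉ − ⌈(46·95)/117⌉ = ⌈4465/117⌉ − ⌈4370/117⌉ = 39 − 38 = 1
n=47: ⌈(48·95)/117⌉ − ⌈(47·95)/117⌉ = ⌈4560/117⌉ − ⌈4465/117⌉ = 39 − 39 = 0
n=48: ⌈(49·95)/117⌉ − ⌈(48·95)/117⌉ = ⌈4655/117⌉ − ⌈4560/117⌉ = 40 − 39 = 1
n=49: ⌈(50·95)/117⌉ − ⌈(49·95)/117⌉ = ⌈4750/117⌉ − ⌈4655/117⌉ = 41 − 40 = 1
n=50: ⌈(51·95)/117⌉ − ⌈(50·95)/117⌉ = ⌈4845/117⌉ − ⌈4750/117⌉ = 42 − 41 = 1
n=51: ⌈(52·95)/117⌉ − ⌈(51·95)/117⌉ = ⌈4940/117⌉ − ⌈4845/117⌉ = 43 − 42 = 1
n=52: ⌈(53·95)/117⌉ − ⌈(52·95)/117⌉ = ⌈5035/117⌉ − ⌈4940/117⌉ = 44 − 43 = 1
n=53: ⌈(54·95)/117⌉ − ⌈(53·95)/117⌉ = ⌈5130/117⌉ − ⌈5035/117⌉ = 44 − 44 = 0
n=54: ⌈(55·95)/117⌉ − ⌈(54·95)/117⌉ = ⌈5225/117⌉ − ⌈5130/117⌉ = 45 − 44 = 1
n=55: ⌈(56·95)/117⌉ − ⌈(55·95)/117⌉ = ⌈5320/117⌉ − ⌈5225/117⌉ = 46 − 45 = 1
n=56: ⌈(57·95)/117⌉ − ⌈(56·95)/117⌉ = ⌈5415/117⌉ − ⌈5320/117⌉ = 47 − 46 = 1
n=57: ⌈(58·95)/117⌉ − ⌈(57·95)/117⌉ = ⌈5510/117⌉ − ⌈5415/117⌉ = 48 − 47 = 1
n=58: ⌈(59·95)/117⌉ − ⌈(58·95)/117⌉ = ⌈5605/117⌉ − ⌈5510/117⌉ = 48 − 48 = 0
n=59: ⌈(60·95)/117⌉ − ⌈(59·95)/117⌉ = ⌈5700/117⌉ − ⌈5605/117⌉ = 49 − 48 = 1
n=60: ⌈(61·95)/117⌉ − ⌈(60·95)/117⌉ = ⌈5795/117⌉ − ⌈5700/117⌉ = 50 − 49 = 1
n=61: ⌈(62·95)/117⌉ − ⌈(61·95)/117⌉ = ⌈5890/117⌉ − ⌈5795/117⌉ = 51 − 50 = 1
n=62: ⌈(63·95)/117⌉ − ⌈(62·95)/117⌉ = ⌈5985/117⌉ − ⌈5890/117⌉ = 52 − 51 = 1
n=63: ⌈(64·95)/117⌉ − ⌈(63·95)/117⌉ = ⌈6080/117⌉ − ⌈5985/117⌉ = 52 − 52 = 0
n=64: ⌈(65·95)/117⌉ − ⌈(64·95)/117⌉ = ⌈6175/117⌉ − ⌈6080/117⌉ = 53 − 52 = 1
n=65: ⌈(66·95)/117⌉ − ⌈(65·95)/117⌉ = ⌈6270/117⌉ − ⌈6175/117⌉ = 54 − 53 = 1
n=66: ⌈(67·95)/117⌉ − ⌈(66·95)/117⌉ = ⌈6365/117⌉ − ⌈6270/117⌉ = 55 − 54 = 1
n=67: ⌈(68·95)/117⌉ − ⌈(67·95)/117⌉ = ⌈6460/117⌉ − ⌈6365/117⌉ = 56 − 55 = 1
n=68: ⌈(69·95)/117⌉ − ⌈(68·95)/117⌉ = ⌈6555/117⌉ − ⌈6460/117⌉ = 57 − 56 = 1
n=69: ⌈(70·95)/117⌉ − ⌈(69·95)/117⌉ = ⌈6650/117⌉ − ⌈6555/117⌉ = 57 − 57 = 0
n=70: ⌈(71·95)/117⌉ − ⌈(70·95)/117⌉ = ⌈6745/117⌉ − ⌈6650/117⌉ = 58 − 57 = 1
n=71: ⌈(72·95)/117⌉ − ⌈(71·95)/117⌉ = ⌈6840/117⌉ − ⌈6745/117⌉ = 59 − 58 = 1
n=72: ⌈(73·95)/117⌉ − ⌈(72·95)/117⌉ = ⌈6935/117⌉ − ⌈6840/117⌉ = 60 − 59 = 1
n=73: ⌈(74·95)/117⌉ − ⌈(73·95)/117⌉ = ⌈7030/117⌉ − ⌈6935/117⌉ = 61 − 60 = 1
n=74: ⌈(75·95)/117⌉ − ⌈(74·95)/117⌉ = ⌈7125/117⌉ − ⌈7030/117⌉ = 61 − 61 = 0
n=75: ⌈(76·95)/117⌉ − ⌈(75·95)/117⌉ = ⌈7220/117⌉ − ⌈7125/117⌉ = 62 − 61 = 1
n=76: ⌈(77·95)/117⌉ − ⌈(76·95)/117⌉ = ⌈7315/117⌉ − ⌈7220/117⌉ = 63 − 62 = 1
n=77: ⌈(78·95)/117⌉ − ⌈(77·95)/117⌉ = ⌈7410/117⌉ − ⌈7315/117⌉ = 64 − 63 = 1
n=78: ⌈(79·95)/117⌉ − ⌈(78·95)/117⌉ = ⌈7505/117⌉ − ⌈7410/117⌉ = 65 − 64 = 1
n=79: ⌈(80·95)/117⌉ − ⌈(79·95)/117⌉ = ⌈7600/117⌉ − ⌈7505/117⌉ = 65 − 65 = 0
n=80: ⌈(81·95)/117⌉ − ⌈(80·95)/117⌉ = ⌈7695/117⌉ − ⌈7600/117⌉ = 66 − 65 = 1
n=81: ⌈(82·95)/117⌉ − ⌈(81·95)/117⌉ = ⌈7790/117⌉ − ⌈7695/117⌉ = 67 − 66 = 1
n=82: ⌈(83·95)/117⌉ − ⌈(82·95)/117⌉ = ⌈7885/117⌉ − ⌈7790/117⌉ = 68 − 67 = 1
n=83: ⌈(84·95)/117⌉ − ⌈(83·95)/117⌉ = ⌈7980/117⌉ − ⌈7885/117⌉ = 69 − 68 = 1
n=84: ⌈(85·95)/117⌉ − ⌈(84·95)/117⌉ = ⌈8075/117⌉ − ⌈7980/117⌉ = 70 − 69 = 1
n=85: ⌈(86·95)/117⌉ − ⌈(85·95)/117⌉ = ⌈8170/117⌉ − ⌈8075/117⌉ = 70 − 70 = 0
n=86: ⌈(87·95)/117⌉ − ⌈(86·95)/117⌉ = ⌈8265/117⌉ − ⌈8170/117⌉ = 71 − 70 = 1
n=87: ⌈(88·95)/117⌉ − ⌈(87·95)/117⌉ = ⌈8360/117⌉ − ⌈8265/117⌉ = 72 − 71 = 1
n=88: ⌈(89·95)/117⌉ − ⌈(88·95)/117⌉ = ⌈8455/117⌉ − ⌈8360/117⌉ = 73 − 72 = 1
n=89: ⌈(90·95)/117⌉ − ⌈(89·95)/117⌉ = ⌈8550/117⌉ − ⌈8455/117⌉ = 74 − 73 = 1
n=90: ⌈(91·95)/117⌉ − ⌈(90·95)/117⌉ = ⌈8645/117⌉ − ⌈8550/117⌉ = 74 − 74 = 0

1111101111011110111110111101111011111011110111101111101111011110111110111101111011111011110
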